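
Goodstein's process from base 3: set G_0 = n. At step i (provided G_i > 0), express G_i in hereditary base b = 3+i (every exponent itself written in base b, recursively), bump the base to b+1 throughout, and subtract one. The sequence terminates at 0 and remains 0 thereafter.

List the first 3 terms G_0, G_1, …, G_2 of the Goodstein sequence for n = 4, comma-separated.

i=0: 4 = 3 + 1 (b=3); 3→4: 4 + 1 = 5; 5−1 = 4
i=1: 4 = 4 (b=4); 4→5: 5 = 5; 5−1 = 4

4, 4, 4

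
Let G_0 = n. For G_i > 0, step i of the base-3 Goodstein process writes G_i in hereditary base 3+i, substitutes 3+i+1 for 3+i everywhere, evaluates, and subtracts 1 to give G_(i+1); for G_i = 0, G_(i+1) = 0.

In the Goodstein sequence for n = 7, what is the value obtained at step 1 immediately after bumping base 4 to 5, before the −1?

10

7 —HB3→ 2·3 + 1 —bump→ 2·4 + 1 = 9 —(−1)→ 8
8 —HB4→ 2·4 —bump→ 2·5 = 10 —(−1)→ 9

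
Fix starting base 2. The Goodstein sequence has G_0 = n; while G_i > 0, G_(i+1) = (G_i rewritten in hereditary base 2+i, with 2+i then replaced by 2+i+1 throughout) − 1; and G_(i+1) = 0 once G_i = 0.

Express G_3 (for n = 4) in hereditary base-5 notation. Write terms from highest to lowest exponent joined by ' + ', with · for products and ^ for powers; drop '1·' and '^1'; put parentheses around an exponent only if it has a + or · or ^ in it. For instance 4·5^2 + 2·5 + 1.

i=0: 4 = 2^2 (b=2); 2→3: 3^3 = 27; 27−1 = 26
i=1: 26 = 2·3^2 + 2·3 + 2 (b=3); 3→4: 2·4^2 + 2·4 + 2 = 42; 42−1 = 41
i=2: 41 = 2·4^2 + 2·4 + 1 (b=4); 4→5: 2·5^2 + 2·5 + 1 = 61; 61−1 = 60

2·5^2 + 2·5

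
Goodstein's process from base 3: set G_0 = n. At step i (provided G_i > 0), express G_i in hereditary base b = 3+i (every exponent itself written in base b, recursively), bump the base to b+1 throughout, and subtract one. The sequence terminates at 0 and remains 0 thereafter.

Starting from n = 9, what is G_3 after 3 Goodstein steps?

(0) 9|_3 = 3^2 ↦ 4^2|_4 = 16 ⇒ 15
(1) 15|_4 = 3·4 + 3 ↦ 3·5 + 3|_5 = 18 ⇒ 17
(2) 17|_5 = 3·5 + 2 ↦ 3·6 + 2|_6 = 20 ⇒ 19
(3) 19|_6 = 3·6 + 1 ↦ 3·7 + 1|_7 = 22 ⇒ 21

19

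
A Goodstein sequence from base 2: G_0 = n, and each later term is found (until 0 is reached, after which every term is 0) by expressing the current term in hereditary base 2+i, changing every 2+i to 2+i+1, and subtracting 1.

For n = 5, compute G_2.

G_0 = 5. HB_2(5) = 2^2 + 1. Bump = 28. G_1 = 27.
G_1 = 27. HB_3(27) = 3^3. Bump = 256. G_2 = 255.
G_2 = 255. HB_4(255) = 3·4^3 + 3·4^2 + 3·4 + 3. Bump = 468. G_3 = 467.

255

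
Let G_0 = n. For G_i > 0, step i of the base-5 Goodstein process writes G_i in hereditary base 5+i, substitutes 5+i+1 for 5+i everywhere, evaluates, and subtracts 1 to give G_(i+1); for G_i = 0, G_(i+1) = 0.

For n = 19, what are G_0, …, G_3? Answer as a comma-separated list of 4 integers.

G_0 = 19. HB_5(19) = 3·5 + 4. Bump = 22. G_1 = 21.
G_1 = 21. HB_6(21) = 3·6 + 3. Bump = 24. G_2 = 23.
G_2 = 23. HB_7(23) = 3·7 + 2. Bump = 26. G_3 = 25.

19, 21, 23, 25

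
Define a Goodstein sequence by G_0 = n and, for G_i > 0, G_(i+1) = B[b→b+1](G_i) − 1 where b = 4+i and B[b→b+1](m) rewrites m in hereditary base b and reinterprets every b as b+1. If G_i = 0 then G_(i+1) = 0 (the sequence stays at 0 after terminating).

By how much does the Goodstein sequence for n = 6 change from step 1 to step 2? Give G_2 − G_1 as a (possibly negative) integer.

[0] 6 ≡ 4 + 2 (base 4). Lift 5: 7. −1: 6.
[1] 6 ≡ 5 + 1 (base 5). Lift 6: 7. −1: 6.

0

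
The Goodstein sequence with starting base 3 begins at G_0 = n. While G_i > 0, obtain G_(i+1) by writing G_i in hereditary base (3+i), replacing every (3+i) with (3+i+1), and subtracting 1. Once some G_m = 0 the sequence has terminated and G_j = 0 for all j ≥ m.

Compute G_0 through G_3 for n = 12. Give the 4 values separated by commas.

G_0 = 12. HB_3(12) = 3^2 + 3. Bump = 20. G_1 = 19.
G_1 = 19. HB_4(19) = 4^2 + 3. Bump = 28. G_2 = 27.
G_2 = 27. HB_5(27) = 5^2 + 2. Bump = 38. G_3 = 37.

12, 19, 27, 37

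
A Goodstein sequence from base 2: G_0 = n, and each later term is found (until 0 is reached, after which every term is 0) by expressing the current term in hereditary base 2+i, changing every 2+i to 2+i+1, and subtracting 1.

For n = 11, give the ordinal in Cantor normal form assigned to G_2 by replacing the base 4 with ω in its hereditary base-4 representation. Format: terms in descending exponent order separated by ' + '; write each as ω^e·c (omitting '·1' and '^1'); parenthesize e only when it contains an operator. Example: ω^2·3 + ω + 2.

ω^(ω + 1) + 3

i=0: 11 = 2^(2 + 1) + 2 + 1 (b=2); 2→3: 3^(3 + 1) + 3 + 1 = 85; 85−1 = 84
i=1: 84 = 3^(3 + 1) + 3 (b=3); 3→4: 4^(4 + 1) + 4 = 1028; 1028−1 = 1027
i=2: 1027 = 4^(4 + 1) + 3 (b=4); 4→5: 5^(5 + 1) + 3 = 15628; 15628−1 = 15627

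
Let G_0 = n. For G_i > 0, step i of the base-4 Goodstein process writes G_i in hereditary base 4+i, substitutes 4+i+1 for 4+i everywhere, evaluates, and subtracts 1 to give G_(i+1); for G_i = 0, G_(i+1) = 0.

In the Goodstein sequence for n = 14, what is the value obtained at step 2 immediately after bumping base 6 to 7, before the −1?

21

step 0: 14 = 3·4 + 2; sub 5 for 4: 3·5 + 2; = 17; G_1 = 17−1 = 16
step 1: 16 = 3·5 + 1; sub 6 for 5: 3·6 + 1; = 19; G_2 = 19−1 = 18
step 2: 18 = 3·6; sub 7 for 6: 3·7; = 21; G_3 = 21−1 = 20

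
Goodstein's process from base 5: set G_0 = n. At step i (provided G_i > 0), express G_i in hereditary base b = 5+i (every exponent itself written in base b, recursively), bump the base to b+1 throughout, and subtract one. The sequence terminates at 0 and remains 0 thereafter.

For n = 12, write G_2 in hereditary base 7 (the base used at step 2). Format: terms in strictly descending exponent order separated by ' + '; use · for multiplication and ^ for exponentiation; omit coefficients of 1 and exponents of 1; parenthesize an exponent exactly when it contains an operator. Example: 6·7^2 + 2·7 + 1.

G_0 = 12. HB_5(12) = 2·5 + 2. Bump = 14. G_1 = 13.
G_1 = 13. HB_6(13) = 2·6 + 1. Bump = 15. G_2 = 14.
G_2 = 14. HB_7(14) = 2·7. Bump = 16. G_3 = 15.

2·7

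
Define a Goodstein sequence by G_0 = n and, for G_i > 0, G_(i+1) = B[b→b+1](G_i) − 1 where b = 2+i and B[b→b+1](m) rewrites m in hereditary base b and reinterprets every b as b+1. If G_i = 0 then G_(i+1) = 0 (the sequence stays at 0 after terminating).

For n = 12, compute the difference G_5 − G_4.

5484891

[0] 12 ≡ 2^(2 + 1) + 2^2 (base 2). Lift 3: 108. −1: 107.
[1] 107 ≡ 3^(3 + 1) + 2·3^2 + 2·3 + 2 (base 3). Lift 4: 1066. −1: 1065.
[2] 1065 ≡ 4^(4 + 1) + 2·4^2 + 2·4 + 1 (base 4). Lift 5: 15686. −1: 15685.
[3] 15685 ≡ 5^(5 + 1) + 2·5^2 + 2·5 (base 5). Lift 6: 280020. −1: 280019.
[4] 280019 ≡ 6^(6 + 1) + 2·6^2 + 6 + 5 (base 6). Lift 7: 5764911. −1: 5764910.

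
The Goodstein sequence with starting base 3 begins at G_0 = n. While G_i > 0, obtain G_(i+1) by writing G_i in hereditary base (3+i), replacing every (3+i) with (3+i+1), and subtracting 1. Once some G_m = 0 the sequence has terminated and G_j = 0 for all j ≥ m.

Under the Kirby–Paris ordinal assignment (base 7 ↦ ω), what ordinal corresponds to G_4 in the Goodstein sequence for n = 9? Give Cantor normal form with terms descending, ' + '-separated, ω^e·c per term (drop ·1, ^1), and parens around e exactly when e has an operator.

ω·3

base 3: 9 = 3^2; at 4: 4^2 = 16; next = 15
base 4: 15 = 3·4 + 3; at 5: 3·5 + 3 = 18; next = 17
base 5: 17 = 3·5 + 2; at 6: 3·6 + 2 = 20; next = 19
base 6: 19 = 3·6 + 1; at 7: 3·7 + 1 = 22; next = 21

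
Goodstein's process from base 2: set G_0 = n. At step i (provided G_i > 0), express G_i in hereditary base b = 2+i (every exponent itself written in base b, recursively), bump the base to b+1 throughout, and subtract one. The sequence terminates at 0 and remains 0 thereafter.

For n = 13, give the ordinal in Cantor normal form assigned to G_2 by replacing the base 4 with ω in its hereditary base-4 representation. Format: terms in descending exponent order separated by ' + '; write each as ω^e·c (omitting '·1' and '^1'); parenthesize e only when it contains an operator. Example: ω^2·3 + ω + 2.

(0) 13|_2 = 2^(2 + 1) + 2^2 + 1 ↦ 3^(3 + 1) + 3^3 + 1|_3 = 109 ⇒ 108
(1) 108|_3 = 3^(3 + 1) + 3^3 ↦ 4^(4 + 1) + 4^4|_4 = 1280 ⇒ 1279
(2) 1279|_4 = 4^(4 + 1) + 3·4^3 + 3·4^2 + 3·4 + 3 ↦ 5^(5 + 1) + 3·5^3 + 3·5^2 + 3·5 + 3|_5 = 16093 ⇒ 16092

ω^(ω + 1) + ω^3·3 + ω^2·3 + ω·3 + 3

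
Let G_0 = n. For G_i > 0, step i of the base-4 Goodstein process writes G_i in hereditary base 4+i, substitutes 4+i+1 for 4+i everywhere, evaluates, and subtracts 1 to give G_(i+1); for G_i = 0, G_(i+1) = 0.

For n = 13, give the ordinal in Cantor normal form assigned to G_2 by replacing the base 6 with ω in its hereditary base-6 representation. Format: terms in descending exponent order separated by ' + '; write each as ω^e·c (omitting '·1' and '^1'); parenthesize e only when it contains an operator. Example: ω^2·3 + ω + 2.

step 0: 13 = 3·4 + 1; sub 5 for 4: 3·5 + 1; = 16; G_1 = 16−1 = 15
step 1: 15 = 3·5; sub 6 for 5: 3·6; = 18; G_2 = 18−1 = 17

ω·2 + 5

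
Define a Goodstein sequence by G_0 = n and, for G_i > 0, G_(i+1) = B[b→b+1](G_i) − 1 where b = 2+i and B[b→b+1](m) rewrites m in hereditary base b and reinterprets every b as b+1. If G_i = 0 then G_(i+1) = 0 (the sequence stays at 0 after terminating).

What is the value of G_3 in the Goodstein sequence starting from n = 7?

3127

i=0: 7 = 2^2 + 2 + 1 (b=2); 2→3: 3^3 + 3 + 1 = 31; 31−1 = 30
i=1: 30 = 3^3 + 3 (b=3); 3→4: 4^4 + 4 = 260; 260−1 = 259
i=2: 259 = 4^4 + 3 (b=4); 4→5: 5^5 + 3 = 3128; 3128−1 = 3127
i=3: 3127 = 5^5 + 2 (b=5); 5→6: 6^6 + 2 = 46658; 46658−1 = 46657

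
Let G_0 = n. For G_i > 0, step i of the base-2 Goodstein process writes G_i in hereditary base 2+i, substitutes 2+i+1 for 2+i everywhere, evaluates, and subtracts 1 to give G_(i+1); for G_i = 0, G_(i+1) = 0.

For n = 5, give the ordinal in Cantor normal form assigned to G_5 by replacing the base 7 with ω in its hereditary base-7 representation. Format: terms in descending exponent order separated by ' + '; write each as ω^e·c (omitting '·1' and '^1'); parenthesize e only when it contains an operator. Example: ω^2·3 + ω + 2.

ω^3·3 + ω^2·3 + ω·3

5 —HB2→ 2^2 + 1 —bump→ 3^3 + 1 = 28 —(−1)→ 27
27 —HB3→ 3^3 —bump→ 4^4 = 256 —(−1)→ 255
255 —HB4→ 3·4^3 + 3·4^2 + 3·4 + 3 —bump→ 3·5^3 + 3·5^2 + 3·5 + 3 = 468 —(−1)→ 467
467 —HB5→ 3·5^3 + 3·5^2 + 3·5 + 2 —bump→ 3·6^3 + 3·6^2 + 3·6 + 2 = 776 —(−1)→ 775
775 —HB6→ 3·6^3 + 3·6^2 + 3·6 + 1 —bump→ 3·7^3 + 3·7^2 + 3·7 + 1 = 1198 —(−1)→ 1197
1197 —HB7→ 3·7^3 + 3·7^2 + 3·7 —bump→ 3·8^3 + 3·8^2 + 3·8 = 1752 —(−1)→ 1751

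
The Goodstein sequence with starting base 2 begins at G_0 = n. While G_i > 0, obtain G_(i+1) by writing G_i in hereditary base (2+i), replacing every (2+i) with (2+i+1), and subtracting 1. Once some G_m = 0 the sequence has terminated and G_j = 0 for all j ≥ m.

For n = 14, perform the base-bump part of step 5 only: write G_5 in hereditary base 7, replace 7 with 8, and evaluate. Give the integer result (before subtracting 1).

14 —HB2→ 2^(2 + 1) + 2^2 + 2 —bump→ 3^(3 + 1) + 3^3 + 3 = 111 —(−1)→ 110
110 —HB3→ 3^(3 + 1) + 3^3 + 2 —bump→ 4^(4 + 1) + 4^4 + 2 = 1282 —(−1)→ 1281
1281 —HB4→ 4^(4 + 1) + 4^4 + 1 —bump→ 5^(5 + 1) + 5^5 + 1 = 18751 —(−1)→ 18750
18750 —HB5→ 5^(5 + 1) + 5^5 —bump→ 6^(6 + 1) + 6^6 = 326592 —(−1)→ 326591
326591 —HB6→ 6^(6 + 1) + 5·6^5 + 5·6^4 + 5·6^3 + 5·6^2 + 5·6 + 5 —bump→ 7^(7 + 1) + 5·7^5 + 5·7^4 + 5·7^3 + 5·7^2 + 5·7 + 5 = 5862841 —(−1)→ 5862840
5862840 —HB7→ 7^(7 + 1) + 5·7^5 + 5·7^4 + 5·7^3 + 5·7^2 + 5·7 + 4 —bump→ 8^(8 + 1) + 5·8^5 + 5·8^4 + 5·8^3 + 5·8^2 + 5·8 + 4 = 134404972 —(−1)→ 134404971

134404972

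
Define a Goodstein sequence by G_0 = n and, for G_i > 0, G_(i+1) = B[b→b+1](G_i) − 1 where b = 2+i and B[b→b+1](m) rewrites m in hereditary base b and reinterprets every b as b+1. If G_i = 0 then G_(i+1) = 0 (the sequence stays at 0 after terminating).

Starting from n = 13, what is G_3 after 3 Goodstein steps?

16092

G_0 = 13. HB_2(13) = 2^(2 + 1) + 2^2 + 1. Bump = 109. G_1 = 108.
G_1 = 108. HB_3(108) = 3^(3 + 1) + 3^3. Bump = 1280. G_2 = 1279.
G_2 = 1279. HB_4(1279) = 4^(4 + 1) + 3·4^3 + 3·4^2 + 3·4 + 3. Bump = 16093. G_3 = 16092.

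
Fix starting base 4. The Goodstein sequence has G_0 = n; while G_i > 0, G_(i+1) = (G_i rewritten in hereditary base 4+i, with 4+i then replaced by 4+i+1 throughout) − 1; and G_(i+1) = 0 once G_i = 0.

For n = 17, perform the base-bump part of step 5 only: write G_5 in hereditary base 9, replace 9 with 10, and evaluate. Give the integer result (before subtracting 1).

i=0: 17 = 4^2 + 1 (b=4); 4→5: 5^2 + 1 = 26; 26−1 = 25
i=1: 25 = 5^2 (b=5); 5→6: 6^2 = 36; 36−1 = 35
i=2: 35 = 5·6 + 5 (b=6); 6→7: 5·7 + 5 = 40; 40−1 = 39
i=3: 39 = 5·7 + 4 (b=7); 7→8: 5·8 + 4 = 44; 44−1 = 43
i=4: 43 = 5·8 + 3 (b=8); 8→9: 5·9 + 3 = 48; 48−1 = 47
i=5: 47 = 5·9 + 2 (b=9); 9→10: 5·10 + 2 = 52; 52−1 = 51

52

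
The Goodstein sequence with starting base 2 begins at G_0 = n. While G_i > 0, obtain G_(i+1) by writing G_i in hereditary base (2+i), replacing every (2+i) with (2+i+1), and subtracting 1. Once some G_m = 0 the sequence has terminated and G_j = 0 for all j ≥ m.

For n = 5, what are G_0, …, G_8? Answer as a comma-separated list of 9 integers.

5, 27, 255, 467, 775, 1197, 1751, 2454, 3325

G_0 = 5. HB_2(5) = 2^2 + 1. Bump = 28. G_1 = 27.
G_1 = 27. HB_3(27) = 3^3. Bump = 256. G_2 = 255.
G_2 = 255. HB_4(255) = 3·4^3 + 3·4^2 + 3·4 + 3. Bump = 468. G_3 = 467.
G_3 = 467. HB_5(467) = 3·5^3 + 3·5^2 + 3·5 + 2. Bump = 776. G_4 = 775.
G_4 = 775. HB_6(775) = 3·6^3 + 3·6^2 + 3·6 + 1. Bump = 1198. G_5 = 1197.
G_5 = 1197. HB_7(1197) = 3·7^3 + 3·7^2 + 3·7. Bump = 1752. G_6 = 1751.
G_6 = 1751. HB_8(1751) = 3·8^3 + 3·8^2 + 2·8 + 7. Bump = 2455. G_7 = 2454.
G_7 = 2454. HB_9(2454) = 3·9^3 + 3·9^2 + 2·9 + 6. Bump = 3326. G_8 = 3325.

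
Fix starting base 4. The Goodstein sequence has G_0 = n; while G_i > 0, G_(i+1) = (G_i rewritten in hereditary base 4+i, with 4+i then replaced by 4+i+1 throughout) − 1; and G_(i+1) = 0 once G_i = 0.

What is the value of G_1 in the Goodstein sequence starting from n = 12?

14

G_0 = 12. HB_4(12) = 3·4. Bump = 15. G_1 = 14.
G_1 = 14. HB_5(14) = 2·5 + 4. Bump = 16. G_2 = 15.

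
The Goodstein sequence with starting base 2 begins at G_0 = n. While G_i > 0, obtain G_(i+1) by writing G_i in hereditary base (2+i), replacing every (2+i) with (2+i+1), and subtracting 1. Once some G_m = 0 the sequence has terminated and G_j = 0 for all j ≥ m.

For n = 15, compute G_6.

150994943

G_0=15  [base 2] 2^(2 + 1) + 2^2 + 2 + 1  →[2↦3]→  3^(3 + 1) + 3^3 + 3 + 1 = 112  −1 ⇒ G_1=111
G_1=111  [base 3] 3^(3 + 1) + 3^3 + 3  →[3↦4]→  4^(4 + 1) + 4^4 + 4 = 1284  −1 ⇒ G_2=1283
G_2=1283  [base 4] 4^(4 + 1) + 4^4 + 3  →[4↦5]→  5^(5 + 1) + 5^5 + 3 = 18753  −1 ⇒ G_3=18752
G_3=18752  [base 5] 5^(5 + 1) + 5^5 + 2  →[5↦6]→  6^(6 + 1) + 6^6 + 2 = 326594  −1 ⇒ G_4=326593
G_4=326593  [base 6] 6^(6 + 1) + 6^6 + 1  →[6↦7]→  7^(7 + 1) + 7^7 + 1 = 6588345  −1 ⇒ G_5=6588344
G_5=6588344  [base 7] 7^(7 + 1) + 7^7  →[7↦8]→  8^(8 + 1) + 8^8 = 150994944  −1 ⇒ G_6=150994943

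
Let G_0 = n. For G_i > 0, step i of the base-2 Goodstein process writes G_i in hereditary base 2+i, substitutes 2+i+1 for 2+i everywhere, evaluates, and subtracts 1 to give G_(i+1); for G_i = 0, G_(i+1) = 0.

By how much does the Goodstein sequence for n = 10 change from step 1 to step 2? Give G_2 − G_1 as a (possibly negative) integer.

942

base 2: 10 = 2^(2 + 1) + 2; at 3: 3^(3 + 1) + 3 = 84; next = 83
base 3: 83 = 3^(3 + 1) + 2; at 4: 4^(4 + 1) + 2 = 1026; next = 1025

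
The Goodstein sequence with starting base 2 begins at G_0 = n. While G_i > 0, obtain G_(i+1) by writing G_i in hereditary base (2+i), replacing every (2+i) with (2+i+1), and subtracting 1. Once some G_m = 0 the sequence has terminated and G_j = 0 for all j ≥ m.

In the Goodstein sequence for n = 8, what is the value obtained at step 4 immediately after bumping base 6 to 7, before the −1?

step 0: 8 = 2^(2 + 1); sub 3 for 2: 3^(3 + 1); = 81; G_1 = 81−1 = 80
step 1: 80 = 2·3^3 + 2·3^2 + 2·3 + 2; sub 4 for 3: 2·4^4 + 2·4^2 + 2·4 + 2; = 554; G_2 = 554−1 = 553
step 2: 553 = 2·4^4 + 2·4^2 + 2·4 + 1; sub 5 for 4: 2·5^5 + 2·5^2 + 2·5 + 1; = 6311; G_3 = 6311−1 = 6310
step 3: 6310 = 2·5^5 + 2·5^2 + 2·5; sub 6 for 5: 2·6^6 + 2·6^2 + 2·6; = 93396; G_4 = 93396−1 = 93395
step 4: 93395 = 2·6^6 + 2·6^2 + 6 + 5; sub 7 for 6: 2·7^7 + 2·7^2 + 7 + 5; = 1647196; G_5 = 1647196−1 = 1647195

1647196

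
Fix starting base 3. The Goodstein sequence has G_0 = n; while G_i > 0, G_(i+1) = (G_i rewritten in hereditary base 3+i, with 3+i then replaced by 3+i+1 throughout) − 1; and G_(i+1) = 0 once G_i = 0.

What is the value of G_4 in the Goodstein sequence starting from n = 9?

(0) 9|_3 = 3^2 ↦ 4^2|_4 = 16 ⇒ 15
(1) 15|_4 = 3·4 + 3 ↦ 3·5 + 3|_5 = 18 ⇒ 17
(2) 17|_5 = 3·5 + 2 ↦ 3·6 + 2|_6 = 20 ⇒ 19
(3) 19|_6 = 3·6 + 1 ↦ 3·7 + 1|_7 = 22 ⇒ 21
(4) 21|_7 = 3·7 ↦ 3·8|_8 = 24 ⇒ 23

21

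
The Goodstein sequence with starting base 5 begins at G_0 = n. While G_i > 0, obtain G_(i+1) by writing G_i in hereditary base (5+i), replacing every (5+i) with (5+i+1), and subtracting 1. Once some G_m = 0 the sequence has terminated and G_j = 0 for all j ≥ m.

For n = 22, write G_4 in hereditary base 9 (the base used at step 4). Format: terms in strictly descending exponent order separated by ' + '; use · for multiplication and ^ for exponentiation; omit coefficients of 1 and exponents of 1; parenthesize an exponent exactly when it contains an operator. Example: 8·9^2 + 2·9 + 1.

(0) 22|_5 = 4·5 + 2 ↦ 4·6 + 2|_6 = 26 ⇒ 25
(1) 25|_6 = 4·6 + 1 ↦ 4·7 + 1|_7 = 29 ⇒ 28
(2) 28|_7 = 4·7 ↦ 4·8|_8 = 32 ⇒ 31
(3) 31|_8 = 3·8 + 7 ↦ 3·9 + 7|_9 = 34 ⇒ 33
(4) 33|_9 = 3·9 + 6 ↦ 3·10 + 6|_10 = 36 ⇒ 35

3·9 + 6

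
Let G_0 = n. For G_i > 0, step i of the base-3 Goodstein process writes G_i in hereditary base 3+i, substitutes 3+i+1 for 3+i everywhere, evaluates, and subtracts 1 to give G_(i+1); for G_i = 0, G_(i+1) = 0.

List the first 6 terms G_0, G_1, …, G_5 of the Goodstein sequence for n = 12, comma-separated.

12, 19, 27, 37, 49, 63

[0] 12 ≡ 3^2 + 3 (base 3). Lift 4: 20. −1: 19.
[1] 19 ≡ 4^2 + 3 (base 4). Lift 5: 28. −1: 27.
[2] 27 ≡ 5^2 + 2 (base 5). Lift 6: 38. −1: 37.
[3] 37 ≡ 6^2 + 1 (base 6). Lift 7: 50. −1: 49.
[4] 49 ≡ 7^2 (base 7). Lift 8: 64. −1: 63.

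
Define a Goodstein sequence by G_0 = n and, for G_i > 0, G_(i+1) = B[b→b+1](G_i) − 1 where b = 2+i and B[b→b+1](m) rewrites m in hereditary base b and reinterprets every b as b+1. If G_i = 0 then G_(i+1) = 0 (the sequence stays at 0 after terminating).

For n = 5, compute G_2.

i=0: 5 = 2^2 + 1 (b=2); 2→3: 3^3 + 1 = 28; 28−1 = 27
i=1: 27 = 3^3 (b=3); 3→4: 4^4 = 256; 256−1 = 255

255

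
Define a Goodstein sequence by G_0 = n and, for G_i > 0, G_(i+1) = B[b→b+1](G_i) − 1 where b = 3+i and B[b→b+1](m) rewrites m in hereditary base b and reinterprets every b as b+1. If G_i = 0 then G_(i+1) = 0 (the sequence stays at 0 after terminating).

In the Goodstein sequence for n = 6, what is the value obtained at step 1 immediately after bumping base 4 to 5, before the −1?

8

G_0 = 6. HB_3(6) = 2·3. Bump = 8. G_1 = 7.
G_1 = 7. HB_4(7) = 4 + 3. Bump = 8. G_2 = 7.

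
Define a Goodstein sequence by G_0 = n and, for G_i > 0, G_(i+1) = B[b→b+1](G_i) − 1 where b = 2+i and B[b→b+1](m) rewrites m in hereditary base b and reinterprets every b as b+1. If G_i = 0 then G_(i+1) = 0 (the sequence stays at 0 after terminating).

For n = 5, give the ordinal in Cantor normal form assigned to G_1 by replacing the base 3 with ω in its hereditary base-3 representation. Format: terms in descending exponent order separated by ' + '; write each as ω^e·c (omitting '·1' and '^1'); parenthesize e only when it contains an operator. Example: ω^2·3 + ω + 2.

ω^ω

step 0: 5 = 2^2 + 1; sub 3 for 2: 3^3 + 1; = 28; G_1 = 28−1 = 27
step 1: 27 = 3^3; sub 4 for 3: 4^4; = 256; G_2 = 256−1 = 255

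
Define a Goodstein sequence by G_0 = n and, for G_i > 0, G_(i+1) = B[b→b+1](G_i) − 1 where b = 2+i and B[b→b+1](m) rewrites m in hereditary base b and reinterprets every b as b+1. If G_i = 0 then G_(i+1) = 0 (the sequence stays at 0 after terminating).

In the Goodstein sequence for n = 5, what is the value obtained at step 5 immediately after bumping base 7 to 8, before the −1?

1752

base 2: 5 = 2^2 + 1; at 3: 3^3 + 1 = 28; next = 27
base 3: 27 = 3^3; at 4: 4^4 = 256; next = 255
base 4: 255 = 3·4^3 + 3·4^2 + 3·4 + 3; at 5: 3·5^3 + 3·5^2 + 3·5 + 3 = 468; next = 467
base 5: 467 = 3·5^3 + 3·5^2 + 3·5 + 2; at 6: 3·6^3 + 3·6^2 + 3·6 + 2 = 776; next = 775
base 6: 775 = 3·6^3 + 3·6^2 + 3·6 + 1; at 7: 3·7^3 + 3·7^2 + 3·7 + 1 = 1198; next = 1197
base 7: 1197 = 3·7^3 + 3·7^2 + 3·7; at 8: 3·8^3 + 3·8^2 + 3·8 = 1752; next = 1751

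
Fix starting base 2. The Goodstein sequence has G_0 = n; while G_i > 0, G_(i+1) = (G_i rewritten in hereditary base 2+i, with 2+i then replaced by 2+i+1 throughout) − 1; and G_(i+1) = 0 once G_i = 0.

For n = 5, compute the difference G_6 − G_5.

G_0 = 5. HB_2(5) = 2^2 + 1. Bump = 28. G_1 = 27.
G_1 = 27. HB_3(27) = 3^3. Bump = 256. G_2 = 255.
G_2 = 255. HB_4(255) = 3·4^3 + 3·4^2 + 3·4 + 3. Bump = 468. G_3 = 467.
G_3 = 467. HB_5(467) = 3·5^3 + 3·5^2 + 3·5 + 2. Bump = 776. G_4 = 775.
G_4 = 775. HB_6(775) = 3·6^3 + 3·6^2 + 3·6 + 1. Bump = 1198. G_5 = 1197.
G_5 = 1197. HB_7(1197) = 3·7^3 + 3·7^2 + 3·7. Bump = 1752. G_6 = 1751.

554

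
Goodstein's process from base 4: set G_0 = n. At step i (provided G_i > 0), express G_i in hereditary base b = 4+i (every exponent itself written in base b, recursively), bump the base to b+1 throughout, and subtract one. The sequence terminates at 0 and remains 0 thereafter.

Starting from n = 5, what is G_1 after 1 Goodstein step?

5 —HB4→ 4 + 1 —bump→ 5 + 1 = 6 —(−1)→ 5
5 —HB5→ 5 —bump→ 6 = 6 —(−1)→ 5

5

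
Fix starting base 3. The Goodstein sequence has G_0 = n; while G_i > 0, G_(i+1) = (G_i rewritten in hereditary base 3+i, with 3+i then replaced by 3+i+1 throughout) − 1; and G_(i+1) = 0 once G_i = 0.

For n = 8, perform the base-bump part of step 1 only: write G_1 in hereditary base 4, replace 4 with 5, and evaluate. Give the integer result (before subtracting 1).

11

G_0=8  [base 3] 2·3 + 2  →[3↦4]→  2·4 + 2 = 10  −1 ⇒ G_1=9
G_1=9  [base 4] 2·4 + 1  →[4↦5]→  2·5 + 1 = 11  −1 ⇒ G_2=10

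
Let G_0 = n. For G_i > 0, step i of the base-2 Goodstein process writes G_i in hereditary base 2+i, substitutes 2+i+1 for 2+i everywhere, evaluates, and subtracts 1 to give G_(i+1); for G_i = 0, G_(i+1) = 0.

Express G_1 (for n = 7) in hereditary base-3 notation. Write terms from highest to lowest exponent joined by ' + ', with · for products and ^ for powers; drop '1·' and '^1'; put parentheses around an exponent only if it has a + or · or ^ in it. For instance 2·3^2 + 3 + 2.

3^3 + 3

(0) 7|_2 = 2^2 + 2 + 1 ↦ 3^3 + 3 + 1|_3 = 31 ⇒ 30
(1) 30|_3 = 3^3 + 3 ↦ 4^4 + 4|_4 = 260 ⇒ 259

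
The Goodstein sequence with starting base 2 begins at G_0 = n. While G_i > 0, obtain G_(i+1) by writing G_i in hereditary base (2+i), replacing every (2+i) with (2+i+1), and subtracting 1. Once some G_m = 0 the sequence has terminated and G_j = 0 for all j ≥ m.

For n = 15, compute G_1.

111

(0) 15|_2 = 2^(2 + 1) + 2^2 + 2 + 1 ↦ 3^(3 + 1) + 3^3 + 3 + 1|_3 = 112 ⇒ 111
(1) 111|_3 = 3^(3 + 1) + 3^3 + 3 ↦ 4^(4 + 1) + 4^4 + 4|_4 = 1284 ⇒ 1283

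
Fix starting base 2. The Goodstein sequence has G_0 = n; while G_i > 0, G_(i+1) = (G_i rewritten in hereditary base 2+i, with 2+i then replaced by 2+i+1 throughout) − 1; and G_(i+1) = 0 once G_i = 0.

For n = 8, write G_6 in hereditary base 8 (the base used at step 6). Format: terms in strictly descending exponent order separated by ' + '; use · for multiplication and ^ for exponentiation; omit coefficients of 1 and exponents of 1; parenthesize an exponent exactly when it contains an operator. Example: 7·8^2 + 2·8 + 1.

2·8^8 + 2·8^2 + 8 + 3

(0) 8|_2 = 2^(2 + 1) ↦ 3^(3 + 1)|_3 = 81 ⇒ 80
(1) 80|_3 = 2·3^3 + 2·3^2 + 2·3 + 2 ↦ 2·4^4 + 2·4^2 + 2·4 + 2|_4 = 554 ⇒ 553
(2) 553|_4 = 2·4^4 + 2·4^2 + 2·4 + 1 ↦ 2·5^5 + 2·5^2 + 2·5 + 1|_5 = 6311 ⇒ 6310
(3) 6310|_5 = 2·5^5 + 2·5^2 + 2·5 ↦ 2·6^6 + 2·6^2 + 2·6|_6 = 93396 ⇒ 93395
(4) 93395|_6 = 2·6^6 + 2·6^2 + 6 + 5 ↦ 2·7^7 + 2·7^2 + 7 + 5|_7 = 1647196 ⇒ 1647195
(5) 1647195|_7 = 2·7^7 + 2·7^2 + 7 + 4 ↦ 2·8^8 + 2·8^2 + 8 + 4|_8 = 33554572 ⇒ 33554571
(6) 33554571|_8 = 2·8^8 + 2·8^2 + 8 + 3 ↦ 2·9^9 + 2·9^2 + 9 + 3|_9 = 774841152 ⇒ 774841151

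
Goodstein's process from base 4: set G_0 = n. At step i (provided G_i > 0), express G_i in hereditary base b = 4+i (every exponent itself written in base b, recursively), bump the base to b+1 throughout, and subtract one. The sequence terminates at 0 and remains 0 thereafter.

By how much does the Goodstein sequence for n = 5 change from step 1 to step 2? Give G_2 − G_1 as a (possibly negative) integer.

i=0: 5 = 4 + 1 (b=4); 4→5: 5 + 1 = 6; 6−1 = 5
i=1: 5 = 5 (b=5); 5→6: 6 = 6; 6−1 = 5

0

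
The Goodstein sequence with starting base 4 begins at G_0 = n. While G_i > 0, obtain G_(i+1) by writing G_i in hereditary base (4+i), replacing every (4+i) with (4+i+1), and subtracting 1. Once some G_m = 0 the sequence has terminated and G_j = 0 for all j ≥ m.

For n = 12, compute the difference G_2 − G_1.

G_0=12  [base 4] 3·4  →[4↦5]→  3·5 = 15  −1 ⇒ G_1=14
G_1=14  [base 5] 2·5 + 4  →[5↦6]→  2·6 + 4 = 16  −1 ⇒ G_2=15

1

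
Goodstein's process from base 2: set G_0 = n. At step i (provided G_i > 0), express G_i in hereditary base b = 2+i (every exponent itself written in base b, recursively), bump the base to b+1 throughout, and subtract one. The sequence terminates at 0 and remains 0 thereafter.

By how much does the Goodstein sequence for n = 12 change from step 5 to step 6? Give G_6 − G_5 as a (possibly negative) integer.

128452957

[0] 12 ≡ 2^(2 + 1) + 2^2 (base 2). Lift 3: 108. −1: 107.
[1] 107 ≡ 3^(3 + 1) + 2·3^2 + 2·3 + 2 (base 3). Lift 4: 1066. −1: 1065.
[2] 1065 ≡ 4^(4 + 1) + 2·4^2 + 2·4 + 1 (base 4). Lift 5: 15686. −1: 15685.
[3] 15685 ≡ 5^(5 + 1) + 2·5^2 + 2·5 (base 5). Lift 6: 280020. −1: 280019.
[4] 280019 ≡ 6^(6 + 1) + 2·6^2 + 6 + 5 (base 6). Lift 7: 5764911. −1: 5764910.
[5] 5764910 ≡ 7^(7 + 1) + 2·7^2 + 7 + 4 (base 7). Lift 8: 134217868. −1: 134217867.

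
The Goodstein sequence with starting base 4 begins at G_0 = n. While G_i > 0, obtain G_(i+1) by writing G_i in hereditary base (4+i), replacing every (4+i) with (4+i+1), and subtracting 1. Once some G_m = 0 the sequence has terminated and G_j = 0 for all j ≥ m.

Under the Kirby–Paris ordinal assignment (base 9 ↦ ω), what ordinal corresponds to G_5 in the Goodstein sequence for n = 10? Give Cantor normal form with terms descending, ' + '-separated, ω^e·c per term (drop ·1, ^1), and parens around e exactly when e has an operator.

G_0 = 10. HB_4(10) = 2·4 + 2. Bump = 12. G_1 = 11.
G_1 = 11. HB_5(11) = 2·5 + 1. Bump = 13. G_2 = 12.
G_2 = 12. HB_6(12) = 2·6. Bump = 14. G_3 = 13.
G_3 = 13. HB_7(13) = 7 + 6. Bump = 14. G_4 = 13.
G_4 = 13. HB_8(13) = 8 + 5. Bump = 14. G_5 = 13.

ω + 4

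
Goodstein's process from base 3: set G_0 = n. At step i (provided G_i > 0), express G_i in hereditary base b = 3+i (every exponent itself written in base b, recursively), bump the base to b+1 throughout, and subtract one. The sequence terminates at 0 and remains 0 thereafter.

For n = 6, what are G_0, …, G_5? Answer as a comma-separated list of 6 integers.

base 3: 6 = 2·3; at 4: 2·4 = 8; next = 7
base 4: 7 = 4 + 3; at 5: 5 + 3 = 8; next = 7
base 5: 7 = 5 + 2; at 6: 6 + 2 = 8; next = 7
base 6: 7 = 6 + 1; at 7: 7 + 1 = 8; next = 7
base 7: 7 = 7; at 8: 8 = 8; next = 7

6, 7, 7, 7, 7, 7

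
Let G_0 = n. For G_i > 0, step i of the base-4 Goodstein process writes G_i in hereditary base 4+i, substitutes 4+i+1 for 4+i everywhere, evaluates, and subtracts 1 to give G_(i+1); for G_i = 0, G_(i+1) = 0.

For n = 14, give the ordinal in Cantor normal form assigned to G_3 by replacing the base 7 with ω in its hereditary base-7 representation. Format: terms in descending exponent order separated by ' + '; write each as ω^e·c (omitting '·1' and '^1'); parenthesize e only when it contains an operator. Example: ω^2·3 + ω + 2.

ω·2 + 6

base 4: 14 = 3·4 + 2; at 5: 3·5 + 2 = 17; next = 16
base 5: 16 = 3·5 + 1; at 6: 3·6 + 1 = 19; next = 18
base 6: 18 = 3·6; at 7: 3·7 = 21; next = 20
base 7: 20 = 2·7 + 6; at 8: 2·8 + 6 = 22; next = 21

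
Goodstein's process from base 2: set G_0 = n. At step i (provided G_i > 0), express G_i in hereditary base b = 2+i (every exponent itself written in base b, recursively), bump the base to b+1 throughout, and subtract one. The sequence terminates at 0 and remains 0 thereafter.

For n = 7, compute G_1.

30

[0] 7 ≡ 2^2 + 2 + 1 (base 2). Lift 3: 31. −1: 30.
[1] 30 ≡ 3^3 + 3 (base 3). Lift 4: 260. −1: 259.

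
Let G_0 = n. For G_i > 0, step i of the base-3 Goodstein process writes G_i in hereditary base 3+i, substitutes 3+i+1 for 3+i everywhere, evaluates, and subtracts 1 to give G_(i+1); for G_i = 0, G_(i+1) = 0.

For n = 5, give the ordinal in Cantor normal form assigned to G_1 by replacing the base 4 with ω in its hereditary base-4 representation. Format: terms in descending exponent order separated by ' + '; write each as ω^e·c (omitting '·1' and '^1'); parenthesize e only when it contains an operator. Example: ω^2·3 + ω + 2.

ω + 1

base 3: 5 = 3 + 2; at 4: 4 + 2 = 6; next = 5
base 4: 5 = 4 + 1; at 5: 5 + 1 = 6; next = 5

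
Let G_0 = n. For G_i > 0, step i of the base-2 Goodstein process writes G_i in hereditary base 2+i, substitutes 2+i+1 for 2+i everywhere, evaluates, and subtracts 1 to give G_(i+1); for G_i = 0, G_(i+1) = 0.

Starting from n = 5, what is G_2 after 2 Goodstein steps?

G_0=5  [base 2] 2^2 + 1  →[2↦3]→  3^3 + 1 = 28  −1 ⇒ G_1=27
G_1=27  [base 3] 3^3  →[3↦4]→  4^4 = 256  −1 ⇒ G_2=255
G_2=255  [base 4] 3·4^3 + 3·4^2 + 3·4 + 3  →[4↦5]→  3·5^3 + 3·5^2 + 3·5 + 3 = 468  −1 ⇒ G_3=467

255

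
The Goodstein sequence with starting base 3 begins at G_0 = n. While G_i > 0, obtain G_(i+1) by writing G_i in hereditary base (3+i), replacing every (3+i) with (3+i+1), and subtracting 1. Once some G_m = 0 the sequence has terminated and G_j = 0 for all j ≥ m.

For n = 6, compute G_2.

6 —HB3→ 2·3 —bump→ 2·4 = 8 —(−1)→ 7
7 —HB4→ 4 + 3 —bump→ 5 + 3 = 8 —(−1)→ 7
7 —HB5→ 5 + 2 —bump→ 6 + 2 = 8 —(−1)→ 7

7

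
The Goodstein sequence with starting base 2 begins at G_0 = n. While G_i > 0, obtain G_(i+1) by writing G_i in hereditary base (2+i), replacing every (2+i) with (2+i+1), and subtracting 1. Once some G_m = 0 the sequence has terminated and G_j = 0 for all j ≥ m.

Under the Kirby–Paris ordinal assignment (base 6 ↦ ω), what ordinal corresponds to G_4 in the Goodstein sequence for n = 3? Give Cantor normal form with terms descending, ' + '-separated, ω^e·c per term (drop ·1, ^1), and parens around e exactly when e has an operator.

[0] 3 ≡ 2 + 1 (base 2). Lift 3: 4. −1: 3.
[1] 3 ≡ 3 (base 3). Lift 4: 4. −1: 3.
[2] 3 ≡ 3 (base 4). Lift 5: 3. −1: 2.
[3] 2 ≡ 2 (base 5). Lift 6: 2. −1: 1.
[4] 1 ≡ 1 (base 6). Lift 7: 1. −1: 0.

1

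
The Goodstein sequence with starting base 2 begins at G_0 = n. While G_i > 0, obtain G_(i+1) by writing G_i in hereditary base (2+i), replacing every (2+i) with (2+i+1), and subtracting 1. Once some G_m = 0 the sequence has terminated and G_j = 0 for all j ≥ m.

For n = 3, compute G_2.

3

(0) 3|_2 = 2 + 1 ↦ 3 + 1|_3 = 4 ⇒ 3
(1) 3|_3 = 3 ↦ 4|_4 = 4 ⇒ 3
(2) 3|_4 = 3 ↦ 3|_5 = 3 ⇒ 2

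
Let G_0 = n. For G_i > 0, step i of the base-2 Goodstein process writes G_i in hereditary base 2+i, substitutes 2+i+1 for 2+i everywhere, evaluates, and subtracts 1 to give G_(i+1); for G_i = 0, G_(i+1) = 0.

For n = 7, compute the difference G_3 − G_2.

2868

7 —HB2→ 2^2 + 2 + 1 —bump→ 3^3 + 3 + 1 = 31 —(−1)→ 30
30 —HB3→ 3^3 + 3 —bump→ 4^4 + 4 = 260 —(−1)→ 259
259 —HB4→ 4^4 + 3 —bump→ 5^5 + 3 = 3128 —(−1)→ 3127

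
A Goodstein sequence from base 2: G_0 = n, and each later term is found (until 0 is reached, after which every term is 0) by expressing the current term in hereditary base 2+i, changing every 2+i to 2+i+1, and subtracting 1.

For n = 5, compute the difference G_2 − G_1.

228

G_0=5  [base 2] 2^2 + 1  →[2↦3]→  3^3 + 1 = 28  −1 ⇒ G_1=27
G_1=27  [base 3] 3^3  →[3↦4]→  4^4 = 256  −1 ⇒ G_2=255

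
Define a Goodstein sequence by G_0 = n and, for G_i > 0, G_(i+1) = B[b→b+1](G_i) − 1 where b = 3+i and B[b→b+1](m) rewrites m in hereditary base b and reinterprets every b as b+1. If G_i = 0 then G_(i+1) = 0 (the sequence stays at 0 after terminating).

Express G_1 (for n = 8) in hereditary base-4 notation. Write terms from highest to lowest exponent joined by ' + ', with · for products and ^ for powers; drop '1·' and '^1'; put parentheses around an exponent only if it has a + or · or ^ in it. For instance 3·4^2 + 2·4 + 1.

base 3: 8 = 2·3 + 2; at 4: 2·4 + 2 = 10; next = 9
base 4: 9 = 2·4 + 1; at 5: 2·5 + 1 = 11; next = 10

2·4 + 1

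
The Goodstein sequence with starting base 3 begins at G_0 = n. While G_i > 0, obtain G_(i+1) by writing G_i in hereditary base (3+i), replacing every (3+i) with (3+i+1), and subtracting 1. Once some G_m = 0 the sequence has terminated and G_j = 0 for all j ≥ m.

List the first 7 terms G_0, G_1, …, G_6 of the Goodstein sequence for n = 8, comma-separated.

base 3: 8 = 2·3 + 2; at 4: 2·4 + 2 = 10; next = 9
base 4: 9 = 2·4 + 1; at 5: 2·5 + 1 = 11; next = 10
base 5: 10 = 2·5; at 6: 2·6 = 12; next = 11
base 6: 11 = 6 + 5; at 7: 7 + 5 = 12; next = 11
base 7: 11 = 7 + 4; at 8: 8 + 4 = 12; next = 11
base 8: 11 = 8 + 3; at 9: 9 + 3 = 12; next = 11

8, 9, 10, 11, 11, 11, 11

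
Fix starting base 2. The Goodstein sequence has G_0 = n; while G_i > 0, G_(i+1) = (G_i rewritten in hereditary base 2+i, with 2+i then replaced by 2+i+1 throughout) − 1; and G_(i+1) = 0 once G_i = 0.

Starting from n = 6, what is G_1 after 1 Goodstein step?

(0) 6|_2 = 2^2 + 2 ↦ 3^3 + 3|_3 = 30 ⇒ 29
(1) 29|_3 = 3^3 + 2 ↦ 4^4 + 2|_4 = 258 ⇒ 257

29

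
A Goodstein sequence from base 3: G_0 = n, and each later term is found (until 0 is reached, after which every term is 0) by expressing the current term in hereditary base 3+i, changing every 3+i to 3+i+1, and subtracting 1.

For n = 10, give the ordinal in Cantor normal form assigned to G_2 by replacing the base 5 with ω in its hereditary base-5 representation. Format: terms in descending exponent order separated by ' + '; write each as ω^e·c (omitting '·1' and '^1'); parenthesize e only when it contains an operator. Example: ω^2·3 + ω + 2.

base 3: 10 = 3^2 + 1; at 4: 4^2 + 1 = 17; next = 16
base 4: 16 = 4^2; at 5: 5^2 = 25; next = 24
base 5: 24 = 4·5 + 4; at 6: 4·6 + 4 = 28; next = 27

ω·4 + 4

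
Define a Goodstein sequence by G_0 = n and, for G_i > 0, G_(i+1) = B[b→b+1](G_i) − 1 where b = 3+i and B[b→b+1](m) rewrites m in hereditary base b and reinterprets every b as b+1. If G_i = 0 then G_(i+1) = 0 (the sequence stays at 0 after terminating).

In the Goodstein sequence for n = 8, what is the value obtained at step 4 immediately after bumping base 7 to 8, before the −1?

step 0: 8 = 2·3 + 2; sub 4 for 3: 2·4 + 2; = 10; G_1 = 10−1 = 9
step 1: 9 = 2·4 + 1; sub 5 for 4: 2·5 + 1; = 11; G_2 = 11−1 = 10
step 2: 10 = 2·5; sub 6 for 5: 2·6; = 12; G_3 = 12−1 = 11
step 3: 11 = 6 + 5; sub 7 for 6: 7 + 5; = 12; G_4 = 12−1 = 11
step 4: 11 = 7 + 4; sub 8 for 7: 8 + 4; = 12; G_5 = 12−1 = 11

12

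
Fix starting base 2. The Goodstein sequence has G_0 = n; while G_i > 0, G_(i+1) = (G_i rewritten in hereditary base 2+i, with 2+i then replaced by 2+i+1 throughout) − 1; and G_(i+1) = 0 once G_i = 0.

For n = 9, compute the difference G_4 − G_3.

130901

(0) 9|_2 = 2^(2 + 1) + 1 ↦ 3^(3 + 1) + 1|_3 = 82 ⇒ 81
(1) 81|_3 = 3^(3 + 1) ↦ 4^(4 + 1)|_4 = 1024 ⇒ 1023
(2) 1023|_4 = 3·4^4 + 3·4^3 + 3·4^2 + 3·4 + 3 ↦ 3·5^5 + 3·5^3 + 3·5^2 + 3·5 + 3|_5 = 9843 ⇒ 9842
(3) 9842|_5 = 3·5^5 + 3·5^3 + 3·5^2 + 3·5 + 2 ↦ 3·6^6 + 3·6^3 + 3·6^2 + 3·6 + 2|_6 = 140744 ⇒ 140743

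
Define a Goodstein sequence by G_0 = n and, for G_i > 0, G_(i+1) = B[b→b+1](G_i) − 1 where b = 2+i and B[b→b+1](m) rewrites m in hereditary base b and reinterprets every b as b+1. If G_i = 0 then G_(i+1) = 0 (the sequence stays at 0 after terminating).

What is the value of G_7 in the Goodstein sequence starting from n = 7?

37665879

step 0: 7 = 2^2 + 2 + 1; sub 3 for 2: 3^3 + 3 + 1; = 31; G_1 = 31−1 = 30
step 1: 30 = 3^3 + 3; sub 4 for 3: 4^4 + 4; = 260; G_2 = 260−1 = 259
step 2: 259 = 4^4 + 3; sub 5 for 4: 5^5 + 3; = 3128; G_3 = 3128−1 = 3127
step 3: 3127 = 5^5 + 2; sub 6 for 5: 6^6 + 2; = 46658; G_4 = 46658−1 = 46657
step 4: 46657 = 6^6 + 1; sub 7 for 6: 7^7 + 1; = 823544; G_5 = 823544−1 = 823543
step 5: 823543 = 7^7; sub 8 for 7: 8^8; = 16777216; G_6 = 16777216−1 = 16777215
step 6: 16777215 = 7·8^7 + 7·8^6 + 7·8^5 + 7·8^4 + 7·8^3 + 7·8^2 + 7·8 + 7; sub 9 for 8: 7·9^7 + 7·9^6 + 7·9^5 + 7·9^4 + 7·9^3 + 7·9^2 + 7·9 + 7; = 37665880; G_7 = 37665880−1 = 37665879
step 7: 37665879 = 7·9^7 + 7·9^6 + 7·9^5 + 7·9^4 + 7·9^3 + 7·9^2 + 7·9 + 6; sub 10 for 9: 7·10^7 + 7·10^6 + 7·10^5 + 7·10^4 + 7·10^3 + 7·10^2 + 7·10 + 6; = 77777776; G_8 = 77777776−1 = 77777775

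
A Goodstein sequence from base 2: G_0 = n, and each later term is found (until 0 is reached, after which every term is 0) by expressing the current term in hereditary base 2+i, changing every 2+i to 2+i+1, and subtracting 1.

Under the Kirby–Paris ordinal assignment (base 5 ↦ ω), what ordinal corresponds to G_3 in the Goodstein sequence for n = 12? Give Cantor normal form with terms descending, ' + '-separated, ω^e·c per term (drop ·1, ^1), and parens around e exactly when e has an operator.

G_0 = 12. HB_2(12) = 2^(2 + 1) + 2^2. Bump = 108. G_1 = 107.
G_1 = 107. HB_3(107) = 3^(3 + 1) + 2·3^2 + 2·3 + 2. Bump = 1066. G_2 = 1065.
G_2 = 1065. HB_4(1065) = 4^(4 + 1) + 2·4^2 + 2·4 + 1. Bump = 15686. G_3 = 15685.
G_3 = 15685. HB_5(15685) = 5^(5 + 1) + 2·5^2 + 2·5. Bump = 280020. G_4 = 280019.

ω^(ω + 1) + ω^2·2 + ω·2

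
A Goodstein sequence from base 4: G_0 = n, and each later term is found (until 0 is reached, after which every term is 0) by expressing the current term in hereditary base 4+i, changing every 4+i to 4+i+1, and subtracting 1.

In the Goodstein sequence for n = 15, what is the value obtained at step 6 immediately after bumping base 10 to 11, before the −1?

27

step 0: 15 = 3·4 + 3; sub 5 for 4: 3·5 + 3; = 18; G_1 = 18−1 = 17
step 1: 17 = 3·5 + 2; sub 6 for 5: 3·6 + 2; = 20; G_2 = 20−1 = 19
step 2: 19 = 3·6 + 1; sub 7 for 6: 3·7 + 1; = 22; G_3 = 22−1 = 21
step 3: 21 = 3·7; sub 8 for 7: 3·8; = 24; G_4 = 24−1 = 23
step 4: 23 = 2·8 + 7; sub 9 for 8: 2·9 + 7; = 25; G_5 = 25−1 = 24
step 5: 24 = 2·9 + 6; sub 10 for 9: 2·10 + 6; = 26; G_6 = 26−1 = 25
step 6: 25 = 2·10 + 5; sub 11 for 10: 2·11 + 5; = 27; G_7 = 27−1 = 26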